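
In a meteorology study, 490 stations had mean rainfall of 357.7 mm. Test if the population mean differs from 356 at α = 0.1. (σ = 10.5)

z = (x̄ - μ₀)/(σ/√n) = (357.7 - 356)/(10.5/√490) = 3.584. Critical value: ±1.645. Since |3.584| > 1.645, Reject H₀.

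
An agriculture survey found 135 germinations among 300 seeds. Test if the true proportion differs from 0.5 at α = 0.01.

p̂ = 0.45, p₀ = 0.5. z = (p̂ - p₀)/√(p₀(1-p₀)/n) = -1.732. Critical: ±2.576. Fail to reject H₀.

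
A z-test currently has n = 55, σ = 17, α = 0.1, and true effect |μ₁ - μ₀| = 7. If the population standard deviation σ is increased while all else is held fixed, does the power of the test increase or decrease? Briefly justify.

Power decreases: a larger σ inflates the standard error σ/√n, pulling the sampling distribution under H₁ back toward the critical value.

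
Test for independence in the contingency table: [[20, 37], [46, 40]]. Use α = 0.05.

χ² = 4.67. df = 1, critical = 3.841. Reject H₀. Variables are dependent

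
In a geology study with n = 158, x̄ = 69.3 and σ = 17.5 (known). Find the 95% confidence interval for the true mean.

CI = x̄ ± z*(σ/√n) = 69.3 ± 1.96(17.5/√158) = 69.3 ± 2.73 = (66.57, 72.03)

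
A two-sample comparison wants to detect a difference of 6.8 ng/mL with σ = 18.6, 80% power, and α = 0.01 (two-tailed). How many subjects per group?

n per group = 2(z_α/2 + z_β)²σ²/d² = 2×(2.576 + 0.84)²×18.6²/6.8² = 174.6 → n = 175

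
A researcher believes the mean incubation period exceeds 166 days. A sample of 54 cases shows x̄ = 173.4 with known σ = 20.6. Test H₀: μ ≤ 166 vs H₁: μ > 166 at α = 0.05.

z = 2.64. Critical value: 1.645. Reject H₀.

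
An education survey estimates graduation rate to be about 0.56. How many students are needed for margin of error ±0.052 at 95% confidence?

n = z²p(1-p)/E² = 1.96²×0.56×0.44/0.052² = 350.1 → n = 351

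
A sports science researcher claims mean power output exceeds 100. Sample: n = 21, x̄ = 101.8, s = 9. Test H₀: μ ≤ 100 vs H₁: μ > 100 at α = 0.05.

t = (101.8 - 100)/(9/√21) = 0.917, df = 20. Critical t = 1.725. Fail to reject H₀.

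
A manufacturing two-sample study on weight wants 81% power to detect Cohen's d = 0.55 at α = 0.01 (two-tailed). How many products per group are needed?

z_{α/2} = 2.576, z_β = Φ⁻¹(0.81) = 0.878. For medium effect (d = 0.55): n per group = 2(z_{α/2} + z_β)²/d² = 2(2.576 + 0.878)²/0.55² = 78.9 → 79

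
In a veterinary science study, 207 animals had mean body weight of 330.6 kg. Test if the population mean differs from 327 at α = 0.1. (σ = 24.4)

z = (x̄ - μ₀)/(σ/√n) = (330.6 - 327)/(24.4/√207) = 2.123. Critical value: ±1.645. Since |2.123| > 1.645, Reject H₀.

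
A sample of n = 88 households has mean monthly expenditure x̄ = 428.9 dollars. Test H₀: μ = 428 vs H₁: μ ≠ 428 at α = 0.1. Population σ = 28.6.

z = (x̄ - μ₀)/(σ/√n) = (428.9 - 428)/(28.6/√88) = 0.295. Critical value: ±1.645. Since |0.295| ≤ 1.645, Fail to reject H₀.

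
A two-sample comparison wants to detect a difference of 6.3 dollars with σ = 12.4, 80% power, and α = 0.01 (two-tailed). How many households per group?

n per group = 2(z_α/2 + z_β)²σ²/d² = 2×(2.576 + 0.84)²×12.4²/6.3² = 90.4 → n = 91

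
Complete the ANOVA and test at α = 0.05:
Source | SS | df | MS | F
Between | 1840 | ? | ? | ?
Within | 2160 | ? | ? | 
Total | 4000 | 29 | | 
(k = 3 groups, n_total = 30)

df_between = 2, df_within = 27. MS_between = 920.0, MS_within = 80.0. F = 11.5, F_crit ≈ 3.354. Reject H₀.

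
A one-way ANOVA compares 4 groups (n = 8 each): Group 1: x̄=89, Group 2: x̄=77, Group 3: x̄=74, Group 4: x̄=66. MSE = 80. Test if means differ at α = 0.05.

Grand mean = 76.5. SS_between = 2184.0, MS_between = 728.0. F = 9.1, F_crit ≈ 2.947. Reject H₀.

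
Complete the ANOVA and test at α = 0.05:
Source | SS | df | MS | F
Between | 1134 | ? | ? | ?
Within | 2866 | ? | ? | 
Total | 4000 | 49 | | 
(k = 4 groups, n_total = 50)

df_between = 3, df_within = 46. MS_between = 378.0, MS_within = 62.3. F = 6.067, F_crit ≈ 2.807. Reject H₀.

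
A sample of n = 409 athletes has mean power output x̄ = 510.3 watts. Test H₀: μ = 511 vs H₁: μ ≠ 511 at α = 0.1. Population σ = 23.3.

z = (x̄ - μ₀)/(σ/√n) = (510.3 - 511)/(23.3/√409) = -0.608. Critical value: ±1.645. Since |-0.608| ≤ 1.645, Fail to reject H₀.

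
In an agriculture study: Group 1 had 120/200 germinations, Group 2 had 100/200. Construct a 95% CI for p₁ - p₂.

p̂₁ = 0.6, p̂₂ = 0.5. Difference = 0.1. CI = (0.003, 0.197)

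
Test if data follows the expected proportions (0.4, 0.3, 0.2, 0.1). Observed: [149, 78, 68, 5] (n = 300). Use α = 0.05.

Expected: [120.0, 90.0, 60.0, 30.0]. χ² = 30.508. df = 3, critical = 7.815. Reject H₀.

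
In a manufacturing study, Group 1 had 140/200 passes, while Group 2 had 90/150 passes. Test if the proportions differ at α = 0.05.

p̂₁ = 0.7, p̂₂ = 0.6, pooled p̂ = 0.657. z = 1.95. Critical: ±1.96. Fail to reject H₀.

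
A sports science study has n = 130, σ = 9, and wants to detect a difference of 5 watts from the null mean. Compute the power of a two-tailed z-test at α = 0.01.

SE = σ/√n = 9/√130 = 0.789. Non-centrality λ = d/SE = 5/0.789 = 6.334. Power ≈ Φ(λ - z_{α/2}) = Φ(6.334 - 2.576) = Φ(3.758) = 1.0.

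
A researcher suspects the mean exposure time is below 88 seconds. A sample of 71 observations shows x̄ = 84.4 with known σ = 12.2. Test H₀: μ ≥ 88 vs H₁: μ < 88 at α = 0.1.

z = -2.486. Critical value: -1.28. Reject H₀.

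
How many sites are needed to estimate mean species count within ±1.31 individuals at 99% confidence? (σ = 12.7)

n = (z*σ/E)² = (2.576×12.7/1.31)² = 623.7 → n = 624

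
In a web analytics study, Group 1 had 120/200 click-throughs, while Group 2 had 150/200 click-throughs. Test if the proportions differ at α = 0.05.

p̂₁ = 0.6, p̂₂ = 0.75, pooled p̂ = 0.675. z = -3.203. Critical: ±1.96. Reject H₀.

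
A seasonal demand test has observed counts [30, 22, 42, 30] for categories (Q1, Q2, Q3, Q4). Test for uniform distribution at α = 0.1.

Expected = 31 each. χ² = Σ(O-E)²/E = 6.581. df = 3, critical value = 6.251. Reject H₀.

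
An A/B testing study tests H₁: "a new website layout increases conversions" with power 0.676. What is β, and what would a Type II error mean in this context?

β = 1 - power = 1 - 0.676 = 0.324. A Type II error is failing to reject H₀ when H₀ is false (false negative) — here, failing to conclude that a new website layout increases conversions when in fact it is true. Consequence: discarding a layout that would have improved conversions — lost revenue.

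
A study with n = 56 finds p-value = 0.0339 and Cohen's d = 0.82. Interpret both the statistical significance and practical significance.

Statistically significant (p = 0.0339 < 0.05). Cohen's d = 0.82 indicates a large effect size. Both statistical and practical significance should be considered.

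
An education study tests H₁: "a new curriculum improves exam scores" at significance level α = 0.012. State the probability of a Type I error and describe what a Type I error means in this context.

P(Type I error) = α = 0.012. A Type I error is rejecting H₀ when H₀ is actually true (false positive) — here, concluding that a new curriculum improves exam scores when in fact this is not the case. Consequence: adopting a curriculum that gives no real benefit — disruption for nothing.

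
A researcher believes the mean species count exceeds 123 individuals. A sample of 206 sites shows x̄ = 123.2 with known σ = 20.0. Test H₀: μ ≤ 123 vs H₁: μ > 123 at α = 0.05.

z = 0.144. Critical value: 1.645. Fail to reject H₀.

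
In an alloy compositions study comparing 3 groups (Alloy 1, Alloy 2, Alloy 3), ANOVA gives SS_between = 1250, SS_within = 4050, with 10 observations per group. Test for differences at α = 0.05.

df_between = 2, df_within = 27. F = MS_between/MS_within = 625.0/150.0 = 4.167. F_crit ≈ 3.354. Reject H₀. At least one mean differs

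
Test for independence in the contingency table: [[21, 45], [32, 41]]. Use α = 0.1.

χ² = 2.122. df = 1, critical = 2.706. Fail to reject H₀. No evidence of dependence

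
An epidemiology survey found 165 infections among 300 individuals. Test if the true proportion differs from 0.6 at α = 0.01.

p̂ = 0.55, p₀ = 0.6. z = (p̂ - p₀)/√(p₀(1-p₀)/n) = -1.768. Critical: ±2.576. Fail to reject H₀.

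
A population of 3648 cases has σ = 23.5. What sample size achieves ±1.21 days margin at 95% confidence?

Without FPC: n₀ = (1.96×23.5/1.21)² = 1449.029. With FPC: n = n₀N/(n₀+N-1) = 1037.3 → n = 1038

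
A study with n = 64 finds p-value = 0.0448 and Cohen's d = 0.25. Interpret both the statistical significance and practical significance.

Statistically significant (p = 0.0448 < 0.05). Cohen's d = 0.25 indicates a small effect size. Both statistical and practical significance should be considered.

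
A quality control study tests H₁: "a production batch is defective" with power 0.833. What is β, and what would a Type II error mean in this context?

β = 1 - power = 1 - 0.833 = 0.167. A Type II error is failing to reject H₀ when H₀ is false (false negative) — here, failing to conclude that a production batch is defective when in fact it is true. Consequence: shipping a defective batch — faulty products reach customers.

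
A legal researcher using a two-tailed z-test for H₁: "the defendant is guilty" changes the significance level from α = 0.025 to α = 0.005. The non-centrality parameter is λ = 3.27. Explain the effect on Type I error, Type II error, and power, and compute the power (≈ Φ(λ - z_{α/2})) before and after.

Decreasing α from 0.025 to 0.005:
• Type I error rate decreases (α is the Type I rate by definition).
• Critical value moves from z_{α/2} = 2.241 to 2.807, so power = Φ(λ - z_{α/2}) goes from Φ(3.27 - 2.241) = 0.848 to Φ(3.27 - 2.807) = 0.678.
• Type II error rate β = 1 - power therefore increases (0.152 → 0.322).
Appropriate when false positives are costly — here, convicting an innocent person.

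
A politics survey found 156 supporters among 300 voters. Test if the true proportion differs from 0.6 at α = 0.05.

p̂ = 0.52, p₀ = 0.6. z = (p̂ - p₀)/√(p₀(1-p₀)/n) = -2.828. Critical: ±1.96. Reject H₀.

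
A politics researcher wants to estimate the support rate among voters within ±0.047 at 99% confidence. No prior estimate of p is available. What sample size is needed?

Conservative approach: use p = 0.5 (maximizes p(1-p) = 0.25). n = z²(0.25)/E² = 2.576²×0.25/0.047² = 751.0 → n = 751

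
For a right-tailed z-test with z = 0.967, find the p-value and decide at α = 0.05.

p = P(Z > 0.967) = 1 - Φ(0.967) ≈ 0.1668. Since p ≥ 0.05, fail to reject H₀ (not significant) at α = 0.05.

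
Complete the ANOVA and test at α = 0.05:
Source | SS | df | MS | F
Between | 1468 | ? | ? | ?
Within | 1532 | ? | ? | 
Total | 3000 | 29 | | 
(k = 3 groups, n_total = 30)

df_between = 2, df_within = 27. MS_between = 734.0, MS_within = 56.74. F = 12.936, F_crit ≈ 3.354. Reject H₀.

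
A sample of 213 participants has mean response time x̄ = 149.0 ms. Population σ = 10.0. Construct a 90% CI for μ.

CI = x̄ ± z*(σ/√n) = 149.0 ± 1.645(10.0/√213) = 149.0 ± 1.13 = (147.87, 150.13)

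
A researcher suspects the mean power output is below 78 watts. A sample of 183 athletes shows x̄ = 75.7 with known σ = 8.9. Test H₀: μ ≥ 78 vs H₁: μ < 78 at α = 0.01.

z = -3.496. Critical value: -2.33. Reject H₀.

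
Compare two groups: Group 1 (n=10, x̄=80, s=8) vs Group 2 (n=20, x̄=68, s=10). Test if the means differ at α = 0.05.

Pooled sp = 9.4. t = 3.295, df = 28. Critical t = ±2.048. Reject H₀.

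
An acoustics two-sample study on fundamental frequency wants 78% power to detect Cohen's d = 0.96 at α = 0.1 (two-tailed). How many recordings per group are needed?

z_{α/2} = 1.645, z_β = Φ⁻¹(0.78) = 0.772. For large effect (d = 0.96): n per group = 2(z_{α/2} + z_β)²/d² = 2(1.645 + 0.772)²/0.96² = 12.7 → 13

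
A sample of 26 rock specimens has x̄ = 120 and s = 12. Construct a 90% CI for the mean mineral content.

CI = x̄ ± t*(s/√n) = 120 ± 1.708(12/√26) = (115.98, 124.02)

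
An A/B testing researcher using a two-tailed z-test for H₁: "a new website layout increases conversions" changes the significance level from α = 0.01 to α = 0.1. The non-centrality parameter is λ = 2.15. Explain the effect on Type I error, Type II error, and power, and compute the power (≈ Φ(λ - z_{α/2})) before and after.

Increasing α from 0.01 to 0.1:
• Type I error rate increases (α is the Type I rate by definition).
• Critical value moves from z_{α/2} = 2.576 to 1.645, so power = Φ(λ - z_{α/2}) goes from Φ(2.15 - 2.576) = 0.335 to Φ(2.15 - 1.645) = 0.693.
• Type II error rate β = 1 - power therefore decreases (0.665 → 0.307).
Appropriate when false negatives are costly — here, discarding a layout that would have improved conversions — lost revenue.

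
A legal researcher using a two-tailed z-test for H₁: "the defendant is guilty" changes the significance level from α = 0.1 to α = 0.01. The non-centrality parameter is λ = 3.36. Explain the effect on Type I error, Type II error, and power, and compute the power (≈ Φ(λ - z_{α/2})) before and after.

Decreasing α from 0.1 to 0.01:
• Type I error rate decreases (α is the Type I rate by definition).
• Critical value moves from z_{α/2} = 1.645 to 2.576, so power = Φ(λ - z_{α/2}) goes from Φ(3.36 - 1.645) = 0.957 to Φ(3.36 - 2.576) = 0.783.
• Type II error rate β = 1 - power therefore increases (0.043 → 0.217).
Appropriate when false positives are costly — here, convicting an innocent person.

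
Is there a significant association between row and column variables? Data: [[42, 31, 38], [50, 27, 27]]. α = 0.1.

χ² = 2.608. df = 2, critical = 4.605. Fail to reject H₀. No evidence of dependence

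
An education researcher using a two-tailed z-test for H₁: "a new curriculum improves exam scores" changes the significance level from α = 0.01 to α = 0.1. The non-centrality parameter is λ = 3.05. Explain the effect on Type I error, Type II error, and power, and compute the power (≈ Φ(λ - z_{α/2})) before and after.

Increasing α from 0.01 to 0.1:
• Type I error rate increases (α is the Type I rate by definition).
• Critical value moves from z_{α/2} = 2.576 to 1.645, so power = Φ(λ - z_{α/2}) goes from Φ(3.05 - 2.576) = 0.682 to Φ(3.05 - 1.645) = 0.92.
• Type II error rate β = 1 - power therefore decreases (0.318 → 0.08).
Appropriate when false negatives are costly — here, keeping the old curriculum when the new one would have helped students.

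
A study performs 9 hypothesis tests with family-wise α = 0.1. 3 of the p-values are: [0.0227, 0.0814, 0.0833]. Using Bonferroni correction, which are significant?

Bonferroni α = 0.1/9 = 0.01111. None of the given p-values are significant.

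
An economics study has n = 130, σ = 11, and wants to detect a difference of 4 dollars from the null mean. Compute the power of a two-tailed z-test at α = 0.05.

SE = σ/√n = 11/√130 = 0.965. Non-centrality λ = d/SE = 4/0.965 = 4.146. Power ≈ Φ(λ - z_{α/2}) = Φ(4.146 - 1.96) = Φ(2.186) = 0.986.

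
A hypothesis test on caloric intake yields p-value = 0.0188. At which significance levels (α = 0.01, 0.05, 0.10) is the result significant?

p = 0.0188. Significant at: α = 0.05, 0.1.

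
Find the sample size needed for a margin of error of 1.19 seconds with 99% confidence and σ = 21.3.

n = (z*σ/E)² = (2.576×21.3/1.19)² = 2126.0 → n = 2126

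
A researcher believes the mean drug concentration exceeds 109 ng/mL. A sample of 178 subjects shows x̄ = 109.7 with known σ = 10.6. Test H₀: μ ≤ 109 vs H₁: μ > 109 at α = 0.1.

z = 0.881. Critical value: 1.28. Fail to reject H₀.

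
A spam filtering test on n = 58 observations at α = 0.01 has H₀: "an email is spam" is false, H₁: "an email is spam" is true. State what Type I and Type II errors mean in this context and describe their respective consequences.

Type I (false positive): concluding that an email is spam when it is not — a legitimate email is sent to the spam folder and the user misses it. Type II (false negative): failing to conclude that an email is spam when it is — a spam email lands in the inbox. Which is costlier depends on domain priorities and is a judgement call rather than a statistical fact.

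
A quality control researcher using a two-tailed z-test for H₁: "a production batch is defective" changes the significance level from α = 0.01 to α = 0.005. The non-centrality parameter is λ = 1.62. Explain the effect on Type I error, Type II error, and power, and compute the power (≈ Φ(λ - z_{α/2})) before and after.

Decreasing α from 0.01 to 0.005:
• Type I error rate decreases (α is the Type I rate by definition).
• Critical value moves from z_{α/2} = 2.576 to 2.807, so power = Φ(λ - z_{α/2}) goes from Φ(1.62 - 2.576) = 0.17 to Φ(1.62 - 2.807) = 0.118.
• Type II error rate β = 1 - power therefore increases (0.83 → 0.882).
Appropriate when false positives are costly — here, scrapping a good batch — wasted material and cost for no reason.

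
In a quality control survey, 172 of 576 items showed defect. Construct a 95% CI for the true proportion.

p̂ = 0.299. CI = p̂ ± z*√(p̂(1-p̂)/n) = (0.261, 0.336)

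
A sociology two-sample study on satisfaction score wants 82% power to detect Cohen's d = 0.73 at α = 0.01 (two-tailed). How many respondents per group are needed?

z_{α/2} = 2.576, z_β = Φ⁻¹(0.82) = 0.915. For medium effect (d = 0.73): n per group = 2(z_{α/2} + z_β)²/d² = 2(2.576 + 0.915)²/0.73² = 45.7 → 46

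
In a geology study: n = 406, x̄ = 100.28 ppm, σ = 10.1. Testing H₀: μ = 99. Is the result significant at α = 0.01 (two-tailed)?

z = (100.28 - 99)/(10.1/√406) = 2.554. Since |z| ≤ 2.576, not significant at α = 0.01.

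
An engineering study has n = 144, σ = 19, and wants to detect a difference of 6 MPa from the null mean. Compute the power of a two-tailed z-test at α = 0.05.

SE = σ/√n = 19/√144 = 1.583. Non-centrality λ = d/SE = 6/1.583 = 3.789. Power ≈ Φ(λ - z_{α/2}) = Φ(3.789 - 1.96) = Φ(1.829) = 0.966.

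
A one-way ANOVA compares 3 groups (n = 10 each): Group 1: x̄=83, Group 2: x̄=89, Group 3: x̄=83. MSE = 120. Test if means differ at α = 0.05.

Grand mean = 85.0. SS_between = 240.0, MS_between = 120.0. F = 1.0, F_crit ≈ 3.354. Fail to reject H₀.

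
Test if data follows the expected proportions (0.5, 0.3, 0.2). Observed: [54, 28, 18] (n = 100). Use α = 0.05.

Expected: [50.0, 30.0, 20.0]. χ² = 0.653. df = 2, critical = 5.991. Fail to reject H₀.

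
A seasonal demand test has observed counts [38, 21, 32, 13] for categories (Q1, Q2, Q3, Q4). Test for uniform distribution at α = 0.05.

Expected = 26 each. χ² = Σ(O-E)²/E = 14.385. df = 3, critical value = 7.815. Reject H₀.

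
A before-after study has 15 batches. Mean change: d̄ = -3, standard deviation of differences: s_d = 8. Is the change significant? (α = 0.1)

t = d̄/(s_d/√n) = -3/(8/√15) = -1.452. df = 14, critical t = ±1.761. Fail to reject H₀.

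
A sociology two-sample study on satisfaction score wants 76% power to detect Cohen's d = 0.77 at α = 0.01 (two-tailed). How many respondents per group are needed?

z_{α/2} = 2.576, z_β = Φ⁻¹(0.76) = 0.706. For medium effect (d = 0.77): n per group = 2(z_{α/2} + z_β)²/d² = 2(2.576 + 0.706)²/0.77² = 36.3 → 37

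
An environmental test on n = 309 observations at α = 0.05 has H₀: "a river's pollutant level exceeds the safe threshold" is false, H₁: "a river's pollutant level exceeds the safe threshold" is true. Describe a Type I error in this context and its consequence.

Type I error: rejecting H₀ when it is true — concluding that a river's pollutant level exceeds the safe threshold when in fact it is not. Consequence: shutting down a compliant factory unnecessarily.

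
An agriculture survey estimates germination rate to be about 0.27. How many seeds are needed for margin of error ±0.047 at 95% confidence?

n = z²p(1-p)/E² = 1.96²×0.27×0.73/0.047² = 342.8 → n = 343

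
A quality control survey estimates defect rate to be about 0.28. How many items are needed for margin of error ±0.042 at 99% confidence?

n = z²p(1-p)/E² = 2.576²×0.28×0.72/0.042² = 758.4 → n = 759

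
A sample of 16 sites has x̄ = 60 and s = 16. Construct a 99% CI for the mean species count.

CI = x̄ ± t*(s/√n) = 60 ± 2.947(16/√16) = (48.21, 71.79)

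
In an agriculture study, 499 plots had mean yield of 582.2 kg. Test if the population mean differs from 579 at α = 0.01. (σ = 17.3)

z = (x̄ - μ₀)/(σ/√n) = (582.2 - 579)/(17.3/√499) = 4.132. Critical value: ±2.576. Since |4.132| > 2.576, Reject H₀.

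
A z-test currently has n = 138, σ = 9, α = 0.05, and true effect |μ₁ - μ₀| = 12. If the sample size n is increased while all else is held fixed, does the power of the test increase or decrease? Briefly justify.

Power increases: a larger n shrinks the standard error σ/√n, moving the sampling distribution under H₁ further from the critical value.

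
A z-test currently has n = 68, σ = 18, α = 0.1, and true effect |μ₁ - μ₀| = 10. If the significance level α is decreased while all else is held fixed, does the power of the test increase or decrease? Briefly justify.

Power decreases: a smaller α raises the critical value, so less of the H₁ sampling distribution falls in the rejection region.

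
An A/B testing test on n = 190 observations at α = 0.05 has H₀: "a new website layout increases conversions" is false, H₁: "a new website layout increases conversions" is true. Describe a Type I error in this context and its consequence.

Type I error: rejecting H₀ when it is true — concluding that a new website layout increases conversions when in fact it is not. Consequence: rolling out a layout that doesn't actually help — wasted engineering effort.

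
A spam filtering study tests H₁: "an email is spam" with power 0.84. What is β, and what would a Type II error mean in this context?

β = 1 - power = 1 - 0.84 = 0.16. A Type II error is failing to reject H₀ when H₀ is false (false negative) — here, failing to conclude that an email is spam when in fact it is true. Consequence: a spam email lands in the inbox.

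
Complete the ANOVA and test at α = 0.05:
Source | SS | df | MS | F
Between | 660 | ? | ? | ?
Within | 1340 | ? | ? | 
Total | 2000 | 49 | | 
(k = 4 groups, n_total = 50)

df_between = 3, df_within = 46. MS_between = 220.0, MS_within = 29.13. F = 7.552, F_crit ≈ 2.807. Reject H₀.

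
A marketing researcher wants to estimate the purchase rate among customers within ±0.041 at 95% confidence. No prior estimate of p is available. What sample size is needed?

Conservative approach: use p = 0.5 (maximizes p(1-p) = 0.25). n = z²(0.25)/E² = 1.96²×0.25/0.041² = 571.3 → n = 572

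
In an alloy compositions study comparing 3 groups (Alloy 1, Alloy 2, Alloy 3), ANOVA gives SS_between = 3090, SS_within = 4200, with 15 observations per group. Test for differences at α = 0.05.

df_between = 2, df_within = 42. F = MS_between/MS_within = 1545.0/100.0 = 15.45. F_crit ≈ 3.22. Reject H₀. At least one mean differs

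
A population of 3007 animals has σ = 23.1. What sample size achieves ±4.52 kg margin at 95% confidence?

Without FPC: n₀ = (1.96×23.1/4.52)² = 100.337. With FPC: n = n₀N/(n₀+N-1) = 97.1 → n = 98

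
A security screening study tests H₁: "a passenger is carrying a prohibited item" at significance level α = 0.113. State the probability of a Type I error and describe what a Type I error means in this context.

P(Type I error) = α = 0.113. A Type I error is rejecting H₀ when H₀ is actually true (false positive) — here, concluding that a passenger is carrying a prohibited item when in fact this is not the case. Consequence: detaining an innocent passenger — delay and inconvenience.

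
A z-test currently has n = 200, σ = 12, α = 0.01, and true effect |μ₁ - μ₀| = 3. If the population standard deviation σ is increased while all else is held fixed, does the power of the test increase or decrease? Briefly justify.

Power decreases: a larger σ inflates the standard error σ/√n, pulling the sampling distribution under H₁ back toward the critical value.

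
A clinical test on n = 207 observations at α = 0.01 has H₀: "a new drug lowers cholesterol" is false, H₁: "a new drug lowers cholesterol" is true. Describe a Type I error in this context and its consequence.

Type I error: rejecting H₀ when it is true — concluding that a new drug lowers cholesterol when in fact it is not. Consequence: approving an ineffective drug — patients take a useless medication and may skip effective alternatives.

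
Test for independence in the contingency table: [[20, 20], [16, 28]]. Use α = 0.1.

χ² = 1.591. df = 1, critical = 2.706. Fail to reject H₀. No evidence of dependence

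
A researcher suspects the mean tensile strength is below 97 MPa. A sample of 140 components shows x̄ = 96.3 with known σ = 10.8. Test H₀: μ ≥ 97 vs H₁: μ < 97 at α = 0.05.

z = -0.767. Critical value: -1.645. Fail to reject H₀.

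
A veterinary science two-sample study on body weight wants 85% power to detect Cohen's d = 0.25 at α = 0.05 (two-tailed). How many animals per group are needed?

z_{α/2} = 1.96, z_β = Φ⁻¹(0.85) = 1.036. For small effect (d = 0.25): n per group = 2(z_{α/2} + z_β)²/d² = 2(1.96 + 1.036)²/0.25² = 287.2 → 288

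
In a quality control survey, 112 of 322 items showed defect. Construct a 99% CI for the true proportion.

p̂ = 0.348. CI = p̂ ± z*√(p̂(1-p̂)/n) = (0.279, 0.416)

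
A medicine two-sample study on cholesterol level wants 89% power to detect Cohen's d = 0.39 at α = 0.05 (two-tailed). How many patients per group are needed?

z_{α/2} = 1.96, z_β = Φ⁻¹(0.89) = 1.227. For small effect (d = 0.39): n per group = 2(z_{α/2} + z_β)²/d² = 2(1.96 + 1.227)²/0.39² = 133.6 → 134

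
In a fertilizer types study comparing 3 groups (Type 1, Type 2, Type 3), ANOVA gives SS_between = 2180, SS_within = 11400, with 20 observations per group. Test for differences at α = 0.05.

df_between = 2, df_within = 57. F = MS_between/MS_within = 1090.0/200.0 = 5.45. F_crit ≈ 3.159. Reject H₀. At least one mean differs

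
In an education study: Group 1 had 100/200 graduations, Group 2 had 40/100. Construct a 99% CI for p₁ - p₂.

p̂₁ = 0.5, p̂₂ = 0.4. Difference = 0.1. CI = (-0.056, 0.256)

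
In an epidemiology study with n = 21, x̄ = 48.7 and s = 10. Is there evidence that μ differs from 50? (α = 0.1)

t = (x̄ - μ₀)/(s/√n) = (48.7 - 50)/(10/√21) = -0.596. df = 20, critical t = ±1.725. Fail to reject H₀.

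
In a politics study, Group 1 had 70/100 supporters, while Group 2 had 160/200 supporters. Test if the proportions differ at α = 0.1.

p̂₁ = 0.7, p̂₂ = 0.8, pooled p̂ = 0.767. z = -1.93. Critical: ±1.645. Reject H₀.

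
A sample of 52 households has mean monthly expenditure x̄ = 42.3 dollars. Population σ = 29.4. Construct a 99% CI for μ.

CI = x̄ ± z*(σ/√n) = 42.3 ± 2.576(29.4/√52) = 42.3 ± 10.5 = (31.8, 52.8)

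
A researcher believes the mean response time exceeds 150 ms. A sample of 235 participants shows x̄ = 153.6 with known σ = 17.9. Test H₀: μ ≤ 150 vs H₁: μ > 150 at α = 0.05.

z = 3.083. Critical value: 1.645. Reject H₀.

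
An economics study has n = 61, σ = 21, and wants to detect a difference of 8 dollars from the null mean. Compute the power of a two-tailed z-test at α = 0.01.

SE = σ/√n = 21/√61 = 2.689. Non-centrality λ = d/SE = 8/2.689 = 2.975. Power ≈ Φ(λ - z_{α/2}) = Φ(2.975 - 2.576) = Φ(0.399) = 0.655.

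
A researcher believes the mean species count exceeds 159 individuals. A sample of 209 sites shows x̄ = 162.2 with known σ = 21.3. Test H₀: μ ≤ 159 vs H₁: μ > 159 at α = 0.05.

z = 2.172. Critical value: 1.645. Reject H₀.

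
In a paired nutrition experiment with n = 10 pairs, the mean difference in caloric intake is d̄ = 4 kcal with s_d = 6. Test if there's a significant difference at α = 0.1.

t = d̄/(s_d/√n) = 4/(6/√10) = 2.108. df = 9, critical t = ±1.833. Reject H₀.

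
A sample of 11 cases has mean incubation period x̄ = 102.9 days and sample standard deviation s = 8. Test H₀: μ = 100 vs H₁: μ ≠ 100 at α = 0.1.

t = (x̄ - μ₀)/(s/√n) = (102.9 - 100)/(8/√11) = 1.202. df = 10, critical t = ±1.812. Fail to reject H₀.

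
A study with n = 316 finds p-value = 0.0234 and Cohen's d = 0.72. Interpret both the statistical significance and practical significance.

Statistically significant (p = 0.0234 < 0.05). Cohen's d = 0.72 indicates a medium effect size. Both statistical and practical significance should be considered.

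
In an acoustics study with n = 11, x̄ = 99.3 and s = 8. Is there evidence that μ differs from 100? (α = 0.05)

t = (x̄ - μ₀)/(s/√n) = (99.3 - 100)/(8/√11) = -0.29. df = 10, critical t = ±2.228. Fail to reject H₀.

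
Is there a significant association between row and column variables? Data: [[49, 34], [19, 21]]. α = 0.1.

χ² = 1.453. df = 1, critical = 2.706. Fail to reject H₀. No evidence of dependence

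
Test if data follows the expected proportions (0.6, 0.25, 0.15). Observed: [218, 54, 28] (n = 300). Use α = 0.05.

Expected: [180.0, 75.0, 45.0]. χ² = 20.324. df = 2, critical = 5.991. Reject H₀.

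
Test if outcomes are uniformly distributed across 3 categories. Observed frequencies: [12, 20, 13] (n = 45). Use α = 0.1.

Expected = 15 each. χ² = Σ(O-E)²/E = 2.533. df = 2, critical value = 4.605. Fail to reject H₀.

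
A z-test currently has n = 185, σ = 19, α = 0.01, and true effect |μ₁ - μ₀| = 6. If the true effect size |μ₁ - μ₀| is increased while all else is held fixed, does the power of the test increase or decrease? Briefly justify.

Power increases: a larger true effect increases the non-centrality λ = |μ₁ - μ₀|/(σ/√n).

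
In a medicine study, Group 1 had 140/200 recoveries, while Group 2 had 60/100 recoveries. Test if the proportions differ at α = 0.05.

p̂₁ = 0.7, p̂₂ = 0.6, pooled p̂ = 0.667. z = 1.732. Critical: ±1.96. Fail to reject H₀.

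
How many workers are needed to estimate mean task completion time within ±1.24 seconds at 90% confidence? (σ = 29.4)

n = (z*σ/E)² = (1.645×29.4/1.24)² = 1521.2 → n = 1522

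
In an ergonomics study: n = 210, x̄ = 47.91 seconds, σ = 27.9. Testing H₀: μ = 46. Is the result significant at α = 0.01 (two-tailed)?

z = (47.91 - 46)/(27.9/√210) = 0.992. Since |z| ≤ 2.576, not significant at α = 0.01.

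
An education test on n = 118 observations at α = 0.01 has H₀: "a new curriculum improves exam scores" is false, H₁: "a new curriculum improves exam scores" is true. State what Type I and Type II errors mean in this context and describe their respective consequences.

Type I (false positive): concluding that a new curriculum improves exam scores when it is not — adopting a curriculum that gives no real benefit — disruption for nothing. Type II (false negative): failing to conclude that a new curriculum improves exam scores when it is — keeping the old curriculum when the new one would have helped students. Which is costlier depends on domain priorities and is a judgement call rather than a statistical fact.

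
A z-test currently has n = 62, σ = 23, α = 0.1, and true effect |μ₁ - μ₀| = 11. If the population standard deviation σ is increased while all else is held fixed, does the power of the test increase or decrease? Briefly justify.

Power decreases: a larger σ inflates the standard error σ/√n, pulling the sampling distribution under H₁ back toward the critical value.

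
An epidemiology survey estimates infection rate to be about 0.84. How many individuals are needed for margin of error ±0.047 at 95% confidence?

n = z²p(1-p)/E² = 1.96²×0.84×0.16/0.047² = 233.7 → n = 234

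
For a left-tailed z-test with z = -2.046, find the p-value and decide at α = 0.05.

p = P(Z < -2.046) = Φ(-2.046) ≈ 0.0204. Since p < 0.05, reject H₀ (significant) at α = 0.05.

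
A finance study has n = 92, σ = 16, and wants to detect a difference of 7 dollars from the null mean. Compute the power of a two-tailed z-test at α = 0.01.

SE = σ/√n = 16/√92 = 1.668. Non-centrality λ = d/SE = 7/1.668 = 4.196. Power ≈ Φ(λ - z_{α/2}) = Φ(4.196 - 2.576) = Φ(1.62) = 0.947.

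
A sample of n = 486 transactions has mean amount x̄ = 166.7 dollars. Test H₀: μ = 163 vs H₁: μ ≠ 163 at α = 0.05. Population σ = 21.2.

z = (x̄ - μ₀)/(σ/√n) = (166.7 - 163)/(21.2/√486) = 3.848. Critical value: ±1.96. Since |3.848| > 1.96, Reject H₀.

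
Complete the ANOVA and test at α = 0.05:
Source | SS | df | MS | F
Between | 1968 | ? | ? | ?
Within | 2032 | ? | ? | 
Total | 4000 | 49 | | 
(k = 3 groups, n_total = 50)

df_between = 2, df_within = 47. MS_between = 984.0, MS_within = 43.23. F = 22.76, F_crit ≈ 3.195. Reject H₀.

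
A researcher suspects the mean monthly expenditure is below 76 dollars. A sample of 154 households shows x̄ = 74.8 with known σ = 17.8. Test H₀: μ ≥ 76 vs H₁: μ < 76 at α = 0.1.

z = -0.837. Critical value: -1.28. Fail to reject H₀.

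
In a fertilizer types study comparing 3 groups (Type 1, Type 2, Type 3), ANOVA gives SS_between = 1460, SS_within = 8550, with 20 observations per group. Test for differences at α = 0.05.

df_between = 2, df_within = 57. F = MS_between/MS_within = 730.0/150.0 = 4.867. F_crit ≈ 3.159. Reject H₀. At least one mean differs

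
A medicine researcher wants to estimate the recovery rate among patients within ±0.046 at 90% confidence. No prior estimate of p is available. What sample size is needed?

Conservative approach: use p = 0.5 (maximizes p(1-p) = 0.25). n = z²(0.25)/E² = 1.645²×0.25/0.046² = 319.7 → n = 320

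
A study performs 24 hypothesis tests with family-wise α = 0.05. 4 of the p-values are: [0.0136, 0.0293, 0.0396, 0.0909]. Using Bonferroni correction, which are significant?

Bonferroni α = 0.05/24 = 0.00208. None of the given p-values are significant.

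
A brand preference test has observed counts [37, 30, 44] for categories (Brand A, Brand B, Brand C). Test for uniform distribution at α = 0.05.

Expected = 37 each. χ² = Σ(O-E)²/E = 2.649. df = 2, critical value = 5.991. Fail to reject H₀.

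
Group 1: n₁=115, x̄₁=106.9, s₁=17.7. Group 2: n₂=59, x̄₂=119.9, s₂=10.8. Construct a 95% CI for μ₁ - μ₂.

Difference = -13.0. SE = √(17.7²/115 + 10.8²/59) = 2.168. CI = (-17.25, -8.75)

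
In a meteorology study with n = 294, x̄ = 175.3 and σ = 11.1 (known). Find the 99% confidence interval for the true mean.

CI = x̄ ± z*(σ/√n) = 175.3 ± 2.576(11.1/√294) = 175.3 ± 1.67 = (173.63, 176.97)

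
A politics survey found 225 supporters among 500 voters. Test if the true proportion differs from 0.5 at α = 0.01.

p̂ = 0.45, p₀ = 0.5. z = (p̂ - p₀)/√(p₀(1-p₀)/n) = -2.236. Critical: ±2.576. Fail to reject H₀.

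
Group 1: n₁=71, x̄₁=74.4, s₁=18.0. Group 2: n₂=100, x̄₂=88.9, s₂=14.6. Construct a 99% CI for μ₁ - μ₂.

Difference = -14.5. SE = √(18.0²/71 + 14.6²/100) = 2.587. CI = (-21.17, -7.83)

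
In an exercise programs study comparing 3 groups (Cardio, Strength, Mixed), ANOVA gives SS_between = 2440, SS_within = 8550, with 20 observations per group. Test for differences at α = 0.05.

df_between = 2, df_within = 57. F = MS_between/MS_within = 1220.0/150.0 = 8.133. F_crit ≈ 3.159. Reject H₀. At least one mean differs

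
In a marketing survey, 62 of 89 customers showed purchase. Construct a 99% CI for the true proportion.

p̂ = 0.697. CI = p̂ ± z*√(p̂(1-p̂)/n) = (0.571, 0.822)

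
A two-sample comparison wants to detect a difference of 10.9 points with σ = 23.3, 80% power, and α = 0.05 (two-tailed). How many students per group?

n per group = 2(z_α/2 + z_β)²σ²/d² = 2×(1.96 + 0.84)²×23.3²/10.9² = 71.6 → n = 72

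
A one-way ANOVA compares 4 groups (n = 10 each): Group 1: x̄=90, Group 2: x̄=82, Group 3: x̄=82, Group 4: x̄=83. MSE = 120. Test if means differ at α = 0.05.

Grand mean = 84.25. SS_between = 447.5, MS_between = 149.17. F = 1.243, F_crit ≈ 2.866. Fail to reject H₀.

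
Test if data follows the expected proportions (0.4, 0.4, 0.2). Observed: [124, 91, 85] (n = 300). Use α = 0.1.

Expected: [120.0, 120.0, 60.0]. χ² = 17.558. df = 2, critical = 4.605. Reject H₀.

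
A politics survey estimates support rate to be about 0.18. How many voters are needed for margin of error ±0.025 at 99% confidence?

n = z²p(1-p)/E² = 2.576²×0.18×0.82/0.025² = 1567.1 → n = 1568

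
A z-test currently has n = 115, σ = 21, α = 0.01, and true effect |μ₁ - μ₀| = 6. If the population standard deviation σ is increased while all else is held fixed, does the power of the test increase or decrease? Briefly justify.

Power decreases: a larger σ inflates the standard error σ/√n, pulling the sampling distribution under H₁ back toward the critical value.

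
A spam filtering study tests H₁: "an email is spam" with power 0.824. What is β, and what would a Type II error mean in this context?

β = 1 - power = 1 - 0.824 = 0.176. A Type II error is failing to reject H₀ when H₀ is false (false negative) — here, failing to conclude that an email is spam when in fact it is true. Consequence: a spam email lands in the inbox.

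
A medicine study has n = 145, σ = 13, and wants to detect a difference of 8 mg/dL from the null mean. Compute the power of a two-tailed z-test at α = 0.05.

SE = σ/√n = 13/√145 = 1.08. Non-centrality λ = d/SE = 8/1.08 = 7.41. Power ≈ Φ(λ - z_{α/2}) = Φ(7.41 - 1.96) = Φ(5.45) = 1.0.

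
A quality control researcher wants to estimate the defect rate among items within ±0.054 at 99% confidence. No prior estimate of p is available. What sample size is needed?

Conservative approach: use p = 0.5 (maximizes p(1-p) = 0.25). n = z²(0.25)/E² = 2.576²×0.25/0.054² = 568.9 → n = 569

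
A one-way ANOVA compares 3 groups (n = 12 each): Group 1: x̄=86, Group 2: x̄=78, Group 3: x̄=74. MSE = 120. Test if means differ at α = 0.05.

Grand mean = 79.33. SS_between = 896.0, MS_between = 448.0. F = 3.733, F_crit ≈ 3.285. Reject H₀.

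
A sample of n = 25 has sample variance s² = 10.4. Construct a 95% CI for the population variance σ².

df = 24. χ²_{0.025} = 39.364, χ²_{0.975} = 12.401. CI for σ² = ((n-1)s²/χ²_{α/2}, (n-1)s²/χ²_{1-α/2}) = (24·10.4/39.364, 24·10.4/12.401) = (6.34, 20.13)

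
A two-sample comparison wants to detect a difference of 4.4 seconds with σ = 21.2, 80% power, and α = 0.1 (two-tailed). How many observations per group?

n per group = 2(z_α/2 + z_β)²σ²/d² = 2×(1.645 + 0.84)²×21.2²/4.4² = 286.7 → n = 287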